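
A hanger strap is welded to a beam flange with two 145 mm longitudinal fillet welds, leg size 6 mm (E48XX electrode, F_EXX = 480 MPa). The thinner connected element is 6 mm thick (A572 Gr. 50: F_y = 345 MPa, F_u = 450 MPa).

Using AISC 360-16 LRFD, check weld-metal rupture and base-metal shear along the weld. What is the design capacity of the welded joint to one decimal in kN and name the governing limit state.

265.7 kN (weld metal governs)

Weld metal: throat = 0.707×6 = 4.242 mm, L = 2×145 = 290 mm. φR_n = 0.75 × 0.6 × 480 × 4.242 × 290 = 265.7 kN.
Base metal shear (6 mm plate): yield φR_n = 1.0×0.6×345×6×290 = 360.2 kN; rupture φR_n = 0.75×0.6×450×6×290 = 352.4 kN; take 352.4 kN (rupture).
Governing: min(265.7, 352.4) = 265.7 kN → weld metal.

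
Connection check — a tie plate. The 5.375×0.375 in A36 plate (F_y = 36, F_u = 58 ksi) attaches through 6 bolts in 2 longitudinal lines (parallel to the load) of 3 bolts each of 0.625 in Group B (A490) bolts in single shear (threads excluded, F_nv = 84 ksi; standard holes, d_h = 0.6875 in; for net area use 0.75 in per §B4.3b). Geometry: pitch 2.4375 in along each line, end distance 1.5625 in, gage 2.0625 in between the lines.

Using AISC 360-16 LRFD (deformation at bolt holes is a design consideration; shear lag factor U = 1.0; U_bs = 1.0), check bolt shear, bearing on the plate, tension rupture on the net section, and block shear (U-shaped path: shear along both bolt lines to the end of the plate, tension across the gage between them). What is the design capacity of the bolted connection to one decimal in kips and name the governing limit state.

Bolt shear: A_b = π(0.625)²/4 = 0.3068 in². φR_n = 0.75 × 84 × 0.3068 × 6 × 1 = 116.0 kips.
Bearing (0.375 in plate, F_u = 58 ksi): end bolts L_c = 1.5625 − 0.6875/2 = 1.21875, R_n = min(1.2×1.21875×0.375×58, 2.4×0.625×0.375×58) = 31.809 kips/bolt; interior L_c = 2.4375 − 0.6875 = 1.75, R_n = 32.625 kips/bolt. φR_n = 0.75 × (2×31.809 + 4×32.625) = 145.6 kips.
Tension rupture (net): A_n = (5.375 − 2×0.75)×0.375 = 1.4531 in² (U = 1.0, A_e = A_n). φR_n = 0.75 × 58 × 1.4531 = 63.2 kips.
Block shear: shear path 2×[1.5625+2×2.4375] = 2×6.4375 in, A_gv = 4.8281, A_nv = 2×(6.4375 − 2.5×0.75)×0.375 = 3.4219 in²; tension across gage: (2.0625 − 1×0.75)×0.375 = 0.49219 in². R_n = min(0.6×58×3.4219, 0.6×36×4.8281) + 1.0×58×0.49219 = min(119.08, 104.29) + 28.547 = 132.84 kips. φR_n = 0.75 × 132.84 = 99.6 kips.
Governing: min(116.0, 145.6, 63.2, 99.6) = 63.2 kips → net-section rupture.

63.2 kips (net-section rupture governs)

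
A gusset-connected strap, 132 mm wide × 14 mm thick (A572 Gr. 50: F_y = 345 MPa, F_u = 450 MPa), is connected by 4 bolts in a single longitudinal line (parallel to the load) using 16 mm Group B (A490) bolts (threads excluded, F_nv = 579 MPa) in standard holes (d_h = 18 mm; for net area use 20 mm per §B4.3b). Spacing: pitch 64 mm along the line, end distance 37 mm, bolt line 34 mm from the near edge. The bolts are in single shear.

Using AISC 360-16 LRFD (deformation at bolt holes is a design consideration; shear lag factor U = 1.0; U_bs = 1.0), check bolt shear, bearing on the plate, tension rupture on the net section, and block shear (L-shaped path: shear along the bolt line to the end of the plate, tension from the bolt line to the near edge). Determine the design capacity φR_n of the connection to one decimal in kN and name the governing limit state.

349.2 kN (bolt shear governs)

Bolt shear: A_b = π(16)²/4 = 201.06 mm². φR_n = 0.75 × 579 × 201.06 × 4 × 1 = 349.2 kN.
Bearing (14 mm plate, F_u = 450 MPa): end bolts L_c = 37 − 18/2 = 28, R_n = min(1.2×28×14×450, 2.4×16×14×450) = 211.68 kN/bolt; interior L_c = 64 − 18 = 46, R_n = 241.92 kN/bolt. φR_n = 0.75 × (1×211.68 + 3×241.92) = 703.1 kN.
Tension rupture (net): A_n = (132 − 1×20)×14 = 1568 mm² (U = 1.0, A_e = A_n). φR_n = 0.75 × 450 × 1568 = 529.2 kN.
Block shear: shear path 1×[37+3×64] = 1×229 mm, A_gv = 3206, A_nv = 1×(229 − 3.5×20)×14 = 2226 mm²; tension to near edge: (34 − 0.5×20)×14 = 336 mm². R_n = min(0.6×450×2226, 0.6×345×3206) + 1.0×450×336 = min(601.02, 663.64) + 151.2 = 752.22 kN. φR_n = 0.75 × 752.22 = 564.2 kN.
Governing: min(349.2, 703.1, 529.2, 564.2) = 349.2 kN → bolt shear.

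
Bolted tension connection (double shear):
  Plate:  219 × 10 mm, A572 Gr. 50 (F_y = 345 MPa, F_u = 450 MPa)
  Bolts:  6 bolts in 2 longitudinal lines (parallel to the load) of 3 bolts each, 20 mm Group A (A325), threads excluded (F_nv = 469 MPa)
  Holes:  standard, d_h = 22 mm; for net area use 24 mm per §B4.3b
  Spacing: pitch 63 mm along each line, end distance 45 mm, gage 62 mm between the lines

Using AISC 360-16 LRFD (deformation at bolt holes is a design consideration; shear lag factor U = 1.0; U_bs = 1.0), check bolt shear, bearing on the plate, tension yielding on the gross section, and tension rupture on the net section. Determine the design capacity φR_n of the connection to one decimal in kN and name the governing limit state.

577.1 kN (net-section rupture governs)

Bolt shear: A_b = π(20)²/4 = 314.16 mm². φR_n = 0.75 × 469 × 314.16 × 6 × 2 = 1326.1 kN.
Bearing (10 mm plate, F_u = 450 MPa): end bolts L_c = 45 − 22/2 = 34, R_n = min(1.2×34×10×450, 2.4×20×10×450) = 183.6 kN/bolt; interior L_c = 63 − 22 = 41, R_n = 216 kN/bolt. φR_n = 0.75 × (2×183.6 + 4×216) = 923.4 kN.
Tension yield (gross): A_g = 219×10 = 2190 mm². φR_n = 0.90 × 345 × 2190 = 680.0 kN.
Tension rupture (net): A_n = (219 − 2×24)×10 = 1710 mm² (U = 1.0, A_e = A_n). φR_n = 0.75 × 450 × 1710 = 577.1 kN.
Governing: min(1326.1, 923.4, 680.0, 577.1) = 577.1 kN → net-section rupture.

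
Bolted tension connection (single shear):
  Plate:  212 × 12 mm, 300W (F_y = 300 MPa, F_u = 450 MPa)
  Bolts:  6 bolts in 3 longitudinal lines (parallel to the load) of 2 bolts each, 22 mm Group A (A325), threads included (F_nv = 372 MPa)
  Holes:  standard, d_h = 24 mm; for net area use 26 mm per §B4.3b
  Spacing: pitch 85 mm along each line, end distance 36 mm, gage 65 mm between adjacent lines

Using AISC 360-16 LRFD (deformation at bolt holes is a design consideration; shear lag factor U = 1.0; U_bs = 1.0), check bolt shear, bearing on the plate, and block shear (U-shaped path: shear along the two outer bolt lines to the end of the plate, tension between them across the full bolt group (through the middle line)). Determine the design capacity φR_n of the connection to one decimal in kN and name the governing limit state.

Bolt shear: A_b = π(22)²/4 = 380.13 mm². φR_n = 0.75 × 372 × 380.13 × 6 × 1 = 636.3 kN.
Bearing (12 mm plate, F_u = 450 MPa): end bolts L_c = 36 − 24/2 = 24, R_n = min(1.2×24×12×450, 2.4×22×12×450) = 155.52 kN/bolt; interior L_c = 85 − 24 = 61, R_n = 285.12 kN/bolt. φR_n = 0.75 × (3×155.52 + 3×285.12) = 991.4 kN.
Block shear: shear path 2×[36+1×85] = 2×121 mm, A_gv = 2904, A_nv = 2×(121 − 1.5×26)×12 = 1968 mm²; tension across gage: (130 − 2×26)×12 = 936 mm². R_n = min(0.6×450×1968, 0.6×300×2904) + 1.0×450×936 = min(531.36, 522.72) + 421.2 = 943.92 kN. φR_n = 0.75 × 943.92 = 707.9 kN.
Governing: min(636.3, 991.4, 707.9) = 636.3 kN → bolt shear.

636.3 kN (bolt shear governs)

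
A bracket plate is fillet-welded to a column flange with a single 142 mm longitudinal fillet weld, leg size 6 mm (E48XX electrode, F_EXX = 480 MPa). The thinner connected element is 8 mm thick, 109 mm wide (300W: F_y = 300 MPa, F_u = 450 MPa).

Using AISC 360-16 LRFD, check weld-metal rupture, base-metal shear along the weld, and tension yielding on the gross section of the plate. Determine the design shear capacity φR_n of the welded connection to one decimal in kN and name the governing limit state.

130.1 kN (weld metal governs)

Weld metal: throat = 0.707×6 = 4.242 mm, L = 142 mm. φR_n = 0.75 × 0.6 × 480 × 4.242 × 142 = 130.1 kN.
Base metal shear (8 mm plate): yield φR_n = 1.0×0.6×300×8×142 = 204.5 kN; rupture φR_n = 0.75×0.6×450×8×142 = 230.0 kN; take 204.5 kN (yield).
Tension yield (gross): A_g = 109×8 = 872 mm². φR_n = 0.90 × 300 × 872 = 235.4 kN.
Governing: min(130.1, 204.5, 235.4) = 130.1 kN → weld metal.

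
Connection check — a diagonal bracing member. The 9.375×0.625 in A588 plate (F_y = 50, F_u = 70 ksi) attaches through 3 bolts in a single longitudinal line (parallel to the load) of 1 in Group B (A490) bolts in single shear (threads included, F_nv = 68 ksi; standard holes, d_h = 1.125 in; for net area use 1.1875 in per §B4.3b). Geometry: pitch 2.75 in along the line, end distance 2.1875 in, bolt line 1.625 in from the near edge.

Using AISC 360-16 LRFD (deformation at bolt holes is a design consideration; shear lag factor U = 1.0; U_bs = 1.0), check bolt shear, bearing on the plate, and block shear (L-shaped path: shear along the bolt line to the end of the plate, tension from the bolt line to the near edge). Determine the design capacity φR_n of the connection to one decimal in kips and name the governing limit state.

Bolt shear: A_b = π(1)²/4 = 0.7854 in². φR_n = 0.75 × 68 × 0.7854 × 3 × 1 = 120.2 kips.
Bearing (0.625 in plate, F_u = 70 ksi): end bolts L_c = 2.1875 − 1.125/2 = 1.625, R_n = min(1.2×1.625×0.625×70, 2.4×1×0.625×70) = 85.313 kips/bolt; interior L_c = 2.75 − 1.125 = 1.625, R_n = 85.313 kips/bolt. φR_n = 0.75 × (1×85.313 + 2×85.313) = 192.0 kips.
Block shear: shear path 1×[2.1875+2×2.75] = 1×7.6875 in, A_gv = 4.8047, A_nv = 1×(7.6875 − 2.5×1.1875)×0.625 = 2.9492 in²; tension to near edge: (1.625 − 0.5×1.1875)×0.625 = 0.64453 in². R_n = min(0.6×70×2.9492, 0.6×50×4.8047) + 1.0×70×0.64453 = min(123.87, 144.14) + 45.117 = 168.99 kips. φR_n = 0.75 × 168.99 = 126.7 kips.
Governing: min(120.2, 192.0, 126.7) = 120.2 kips → bolt shear.

120.2 kips (bolt shear governs)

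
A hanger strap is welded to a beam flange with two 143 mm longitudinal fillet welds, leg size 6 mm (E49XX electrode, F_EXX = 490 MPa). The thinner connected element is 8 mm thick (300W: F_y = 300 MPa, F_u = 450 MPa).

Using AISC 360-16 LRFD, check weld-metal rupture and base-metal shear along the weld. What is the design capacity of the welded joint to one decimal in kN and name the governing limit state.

Weld metal: throat = 0.707×6 = 4.242 mm, L = 2×143 = 286 mm. φR_n = 0.75 × 0.6 × 490 × 4.242 × 286 = 267.5 kN.
Base metal shear (8 mm plate): yield φR_n = 1.0×0.6×300×8×286 = 411.8 kN; rupture φR_n = 0.75×0.6×450×8×286 = 463.3 kN; take 411.8 kN (yield).
Governing: min(267.5, 411.8) = 267.5 kN → weld metal.

267.5 kN (weld metal governs)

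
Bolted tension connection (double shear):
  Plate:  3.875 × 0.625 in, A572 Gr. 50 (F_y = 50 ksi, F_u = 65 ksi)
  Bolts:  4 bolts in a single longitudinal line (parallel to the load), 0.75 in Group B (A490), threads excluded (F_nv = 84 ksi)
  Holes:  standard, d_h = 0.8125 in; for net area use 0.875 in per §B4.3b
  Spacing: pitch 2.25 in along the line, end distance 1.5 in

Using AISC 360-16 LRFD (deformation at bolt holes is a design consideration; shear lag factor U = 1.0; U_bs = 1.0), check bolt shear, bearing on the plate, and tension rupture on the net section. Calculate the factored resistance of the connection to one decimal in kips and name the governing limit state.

Bolt shear: A_b = π(0.75)²/4 = 0.44179 in². φR_n = 0.75 × 84 × 0.44179 × 4 × 2 = 222.7 kips.
Bearing (0.625 in plate, F_u = 65 ksi): end bolts L_c = 1.5 − 0.8125/2 = 1.09375, R_n = min(1.2×1.09375×0.625×65, 2.4×0.75×0.625×65) = 53.32 kips/bolt; interior L_c = 2.25 − 0.8125 = 1.4375, R_n = 70.078 kips/bolt. φR_n = 0.75 × (1×53.32 + 3×70.078) = 197.7 kips.
Tension rupture (net): A_n = (3.875 − 1×0.875)×0.625 = 1.875 in² (U = 1.0, A_e = A_n). φR_n = 0.75 × 65 × 1.875 = 91.4 kips.
Governing: min(222.7, 197.7, 91.4) = 91.4 kips → net-section rupture.

91.4 kips (net-section rupture governs)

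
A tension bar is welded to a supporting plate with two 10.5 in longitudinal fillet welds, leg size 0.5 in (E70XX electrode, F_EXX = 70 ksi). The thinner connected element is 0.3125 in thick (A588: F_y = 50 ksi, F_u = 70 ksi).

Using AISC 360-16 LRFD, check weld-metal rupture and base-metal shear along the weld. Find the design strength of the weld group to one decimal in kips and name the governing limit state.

Weld metal: throat = 0.707×0.5 = 0.3535 in, L = 2×10.5 = 21 in. φR_n = 0.75 × 0.6 × 70 × 0.3535 × 21 = 233.8 kips.
Base metal shear (0.3125 in plate): yield φR_n = 1.0×0.6×50×0.3125×21 = 196.9 kips; rupture φR_n = 0.75×0.6×70×0.3125×21 = 206.7 kips; take 196.9 kips (yield).
Governing: min(233.8, 196.9) = 196.9 kips → base-metal shear.

196.9 kips (base-metal shear governs)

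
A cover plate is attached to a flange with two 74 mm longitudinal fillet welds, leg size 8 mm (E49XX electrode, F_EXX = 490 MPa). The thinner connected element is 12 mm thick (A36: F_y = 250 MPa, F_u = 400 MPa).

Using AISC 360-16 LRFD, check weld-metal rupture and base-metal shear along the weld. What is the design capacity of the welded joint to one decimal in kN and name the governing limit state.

184.6 kN (weld metal governs)

Weld metal: throat = 0.707×8 = 5.656 mm, L = 2×74 = 148 mm. φR_n = 0.75 × 0.6 × 490 × 5.656 × 148 = 184.6 kN.
Base metal shear (12 mm plate): yield φR_n = 1.0×0.6×250×12×148 = 266.4 kN; rupture φR_n = 0.75×0.6×400×12×148 = 319.7 kN; take 266.4 kN (yield).
Governing: min(184.6, 266.4) = 184.6 kN → weld metal.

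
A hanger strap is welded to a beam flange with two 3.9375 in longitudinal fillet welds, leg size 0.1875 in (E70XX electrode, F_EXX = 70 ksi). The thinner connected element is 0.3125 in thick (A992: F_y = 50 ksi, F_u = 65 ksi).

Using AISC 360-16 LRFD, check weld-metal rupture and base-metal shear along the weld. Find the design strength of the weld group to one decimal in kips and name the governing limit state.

32.9 kips (weld metal governs)

Weld metal: throat = 0.707×0.1875 = 0.13256 in, L = 2×3.9375 = 7.875 in. φR_n = 0.75 × 0.6 × 70 × 0.13256 × 7.875 = 32.9 kips.
Base metal shear (0.3125 in plate): yield φR_n = 1.0×0.6×50×0.3125×7.875 = 73.8 kips; rupture φR_n = 0.75×0.6×65×0.3125×7.875 = 72.0 kips; take 72.0 kips (rupture).
Governing: min(32.9, 72.0) = 32.9 kips → weld metal.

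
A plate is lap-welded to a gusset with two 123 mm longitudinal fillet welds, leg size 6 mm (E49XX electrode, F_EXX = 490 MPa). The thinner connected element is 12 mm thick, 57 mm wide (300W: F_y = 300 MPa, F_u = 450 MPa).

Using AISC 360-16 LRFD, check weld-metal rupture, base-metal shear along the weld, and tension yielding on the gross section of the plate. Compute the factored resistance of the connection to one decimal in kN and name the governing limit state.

184.7 kN (gross-section yield governs)

Weld metal: throat = 0.707×6 = 4.242 mm, L = 2×123 = 246 mm. φR_n = 0.75 × 0.6 × 490 × 4.242 × 246 = 230.1 kN.
Base metal shear (12 mm plate): yield φR_n = 1.0×0.6×300×12×246 = 531.4 kN; rupture φR_n = 0.75×0.6×450×12×246 = 597.8 kN; take 531.4 kN (yield).
Tension yield (gross): A_g = 57×12 = 684 mm². φR_n = 0.90 × 300 × 684 = 184.7 kN.
Governing: min(230.1, 531.4, 184.7) = 184.7 kN → gross-section yield.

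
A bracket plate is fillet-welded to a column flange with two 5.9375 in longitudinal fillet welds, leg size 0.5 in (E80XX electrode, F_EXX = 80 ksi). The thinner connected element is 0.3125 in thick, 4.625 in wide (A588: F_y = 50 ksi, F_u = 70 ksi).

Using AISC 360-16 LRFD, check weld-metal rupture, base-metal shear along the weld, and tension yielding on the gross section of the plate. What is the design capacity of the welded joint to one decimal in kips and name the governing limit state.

Weld metal: throat = 0.707×0.5 = 0.3535 in, L = 2×5.9375 = 11.875 in. φR_n = 0.75 × 0.6 × 80 × 0.3535 × 11.875 = 151.1 kips.
Base metal shear (0.3125 in plate): yield φR_n = 1.0×0.6×50×0.3125×11.875 = 111.3 kips; rupture φR_n = 0.75×0.6×70×0.3125×11.875 = 116.9 kips; take 111.3 kips (yield).
Tension yield (gross): A_g = 4.625×0.3125 = 1.4453 in². φR_n = 0.90 × 50 × 1.4453 = 65.0 kips.
Governing: min(151.1, 111.3, 65.0) = 65.0 kips → gross-section yield.

65.0 kips (gross-section yield governs)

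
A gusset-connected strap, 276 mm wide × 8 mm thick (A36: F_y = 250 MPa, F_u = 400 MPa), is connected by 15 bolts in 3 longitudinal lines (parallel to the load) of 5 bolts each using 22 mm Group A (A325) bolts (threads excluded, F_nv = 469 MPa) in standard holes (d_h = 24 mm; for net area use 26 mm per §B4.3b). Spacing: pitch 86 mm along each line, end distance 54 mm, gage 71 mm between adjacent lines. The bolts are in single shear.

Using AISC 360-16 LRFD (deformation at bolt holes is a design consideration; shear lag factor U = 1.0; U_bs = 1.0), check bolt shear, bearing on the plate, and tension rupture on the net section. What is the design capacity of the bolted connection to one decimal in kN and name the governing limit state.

475.2 kN (net-section rupture governs)

Bolt shear: A_b = π(22)²/4 = 380.13 mm². φR_n = 0.75 × 469 × 380.13 × 15 × 1 = 2005.7 kN.
Bearing (8 mm plate, F_u = 400 MPa): end bolts L_c = 54 − 24/2 = 42, R_n = min(1.2×42×8×400, 2.4×22×8×400) = 161.28 kN/bolt; interior L_c = 86 − 24 = 62, R_n = 168.96 kN/bolt. φR_n = 0.75 × (3×161.28 + 12×168.96) = 1883.5 kN.
Tension rupture (net): A_n = (276 − 3×26)×8 = 1584 mm² (U = 1.0, A_e = A_n). φR_n = 0.75 × 400 × 1584 = 475.2 kN.
Governing: min(2005.7, 1883.5, 475.2) = 475.2 kN → net-section rupture.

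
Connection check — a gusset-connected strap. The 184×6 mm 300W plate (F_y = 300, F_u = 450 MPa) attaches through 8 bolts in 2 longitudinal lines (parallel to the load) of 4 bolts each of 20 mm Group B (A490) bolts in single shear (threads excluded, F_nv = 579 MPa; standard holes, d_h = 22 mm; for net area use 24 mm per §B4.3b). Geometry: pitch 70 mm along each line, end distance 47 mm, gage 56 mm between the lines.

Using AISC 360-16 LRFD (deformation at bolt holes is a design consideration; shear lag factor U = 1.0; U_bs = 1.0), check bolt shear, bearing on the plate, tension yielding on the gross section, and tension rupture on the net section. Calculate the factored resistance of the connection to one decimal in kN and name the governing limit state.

Bolt shear: A_b = π(20)²/4 = 314.16 mm². φR_n = 0.75 × 579 × 314.16 × 8 × 1 = 1091.4 kN.
Bearing (6 mm plate, F_u = 450 MPa): end bolts L_c = 47 − 22/2 = 36, R_n = min(1.2×36×6×450, 2.4×20×6×450) = 116.64 kN/bolt; interior L_c = 70 − 22 = 48, R_n = 129.6 kN/bolt. φR_n = 0.75 × (2×116.64 + 6×129.6) = 758.2 kN.
Tension yield (gross): A_g = 184×6 = 1104 mm². φR_n = 0.90 × 300 × 1104 = 298.1 kN.
Tension rupture (net): A_n = (184 − 2×24)×6 = 816 mm² (U = 1.0, A_e = A_n). φR_n = 0.75 × 450 × 816 = 275.4 kN.
Governing: min(1091.4, 758.2, 298.1, 275.4) = 275.4 kN → net-section rupture.

275.4 kN (net-section rupture governs)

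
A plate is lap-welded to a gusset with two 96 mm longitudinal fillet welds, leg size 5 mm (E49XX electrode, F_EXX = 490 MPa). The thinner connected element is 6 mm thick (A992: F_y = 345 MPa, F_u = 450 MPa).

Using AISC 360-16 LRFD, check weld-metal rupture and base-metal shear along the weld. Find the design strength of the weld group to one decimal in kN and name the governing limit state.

149.7 kN (weld metal governs)

Weld metal: throat = 0.707×5 = 3.535 mm, L = 2×96 = 192 mm. φR_n = 0.75 × 0.6 × 490 × 3.535 × 192 = 149.7 kN.
Base metal shear (6 mm plate): yield φR_n = 1.0×0.6×345×6×192 = 238.5 kN; rupture φR_n = 0.75×0.6×450×6×192 = 233.3 kN; take 233.3 kN (rupture).
Governing: min(149.7, 233.3) = 149.7 kN → weld metal.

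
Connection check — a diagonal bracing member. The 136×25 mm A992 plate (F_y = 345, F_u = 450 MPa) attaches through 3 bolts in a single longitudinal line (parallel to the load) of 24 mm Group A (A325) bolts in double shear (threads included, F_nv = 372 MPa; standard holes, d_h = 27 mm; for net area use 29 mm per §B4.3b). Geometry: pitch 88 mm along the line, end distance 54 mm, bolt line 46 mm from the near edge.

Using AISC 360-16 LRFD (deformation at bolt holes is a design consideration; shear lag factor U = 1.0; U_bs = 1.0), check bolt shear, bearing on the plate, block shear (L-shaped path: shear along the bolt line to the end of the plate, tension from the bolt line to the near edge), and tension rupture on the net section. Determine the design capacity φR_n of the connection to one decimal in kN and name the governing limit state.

757.3 kN (bolt shear governs)

Bolt shear: A_b = π(24)²/4 = 452.39 mm². φR_n = 0.75 × 372 × 452.39 × 3 × 2 = 757.3 kN.
Bearing (25 mm plate, F_u = 450 MPa): end bolts L_c = 54 − 27/2 = 40.5, R_n = min(1.2×40.5×25×450, 2.4×24×25×450) = 546.75 kN/bolt; interior L_c = 88 − 27 = 61, R_n = 648 kN/bolt. φR_n = 0.75 × (1×546.75 + 2×648) = 1382.1 kN.
Block shear: shear path 1×[54+2×88] = 1×230 mm, A_gv = 5750, A_nv = 1×(230 − 2.5×29)×25 = 3937.5 mm²; tension to near edge: (46 − 0.5×29)×25 = 787.5 mm². R_n = min(0.6×450×3937.5, 0.6×345×5750) + 1.0×450×787.5 = min(1063.1, 1190.3) + 354.38 = 1417.5 kN. φR_n = 0.75 × 1417.5 = 1063.1 kN.
Tension rupture (net): A_n = (136 − 1×29)×25 = 2675 mm² (U = 1.0, A_e = A_n). φR_n = 0.75 × 450 × 2675 = 902.8 kN.
Governing: min(757.3, 1382.1, 1063.1, 902.8) = 757.3 kN → bolt shear.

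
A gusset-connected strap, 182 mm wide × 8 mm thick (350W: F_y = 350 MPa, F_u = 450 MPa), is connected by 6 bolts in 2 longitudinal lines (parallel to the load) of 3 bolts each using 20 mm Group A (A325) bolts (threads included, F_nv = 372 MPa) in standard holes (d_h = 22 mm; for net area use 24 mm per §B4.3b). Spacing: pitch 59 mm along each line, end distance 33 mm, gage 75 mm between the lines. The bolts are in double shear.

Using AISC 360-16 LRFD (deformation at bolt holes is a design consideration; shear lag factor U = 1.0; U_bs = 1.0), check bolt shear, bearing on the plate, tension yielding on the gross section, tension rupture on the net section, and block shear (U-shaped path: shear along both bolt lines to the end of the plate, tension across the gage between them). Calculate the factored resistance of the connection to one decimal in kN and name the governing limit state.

Bolt shear: A_b = π(20)²/4 = 314.16 mm². φR_n = 0.75 × 372 × 314.16 × 6 × 2 = 1051.8 kN.
Bearing (8 mm plate, F_u = 450 MPa): end bolts L_c = 33 − 22/2 = 22, R_n = min(1.2×22×8×450, 2.4×20×8×450) = 95.04 kN/bolt; interior L_c = 59 − 22 = 37, R_n = 159.84 kN/bolt. φR_n = 0.75 × (2×95.04 + 4×159.84) = 622.1 kN.
Tension yield (gross): A_g = 182×8 = 1456 mm². φR_n = 0.90 × 350 × 1456 = 458.6 kN.
Tension rupture (net): A_n = (182 − 2×24)×8 = 1072 mm² (U = 1.0, A_e = A_n). φR_n = 0.75 × 450 × 1072 = 361.8 kN.
Block shear: shear path 2×[33+2×59] = 2×151 mm, A_gv = 2416, A_nv = 2×(151 − 2.5×24)×8 = 1456 mm²; tension across gage: (75 − 1×24)×8 = 408 mm². R_n = min(0.6×450×1456, 0.6×350×2416) + 1.0×450×408 = min(393.12, 507.36) + 183.6 = 576.72 kN. φR_n = 0.75 × 576.72 = 432.5 kN.
Governing: min(1051.8, 622.1, 458.6, 361.8, 432.5) = 361.8 kN → net-section rupture.

361.8 kN (net-section rupture governs)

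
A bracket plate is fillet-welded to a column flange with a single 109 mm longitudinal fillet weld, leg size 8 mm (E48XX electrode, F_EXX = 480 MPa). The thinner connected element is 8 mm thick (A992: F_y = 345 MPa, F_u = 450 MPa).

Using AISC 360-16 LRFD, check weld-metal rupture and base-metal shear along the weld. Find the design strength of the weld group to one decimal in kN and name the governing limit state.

Weld metal: throat = 0.707×8 = 5.656 mm, L = 109 mm. φR_n = 0.75 × 0.6 × 480 × 5.656 × 109 = 133.2 kN.
Base metal shear (8 mm plate): yield φR_n = 1.0×0.6×345×8×109 = 180.5 kN; rupture φR_n = 0.75×0.6×450×8×109 = 176.6 kN; take 176.6 kN (rupture).
Governing: min(133.2, 176.6) = 133.2 kN → weld metal.

133.2 kN (weld metal governs)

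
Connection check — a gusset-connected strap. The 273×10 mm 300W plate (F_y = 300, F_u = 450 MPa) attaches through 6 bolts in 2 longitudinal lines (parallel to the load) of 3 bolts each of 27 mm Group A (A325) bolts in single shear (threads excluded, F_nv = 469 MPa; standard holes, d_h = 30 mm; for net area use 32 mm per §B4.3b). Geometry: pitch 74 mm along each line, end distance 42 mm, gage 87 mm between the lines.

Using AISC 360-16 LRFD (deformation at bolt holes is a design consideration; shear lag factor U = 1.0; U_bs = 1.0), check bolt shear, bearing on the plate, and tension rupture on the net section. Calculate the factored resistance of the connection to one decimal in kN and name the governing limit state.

Bolt shear: A_b = π(27)²/4 = 572.56 mm². φR_n = 0.75 × 469 × 572.56 × 6 × 1 = 1208.4 kN.
Bearing (10 mm plate, F_u = 450 MPa): end bolts L_c = 42 − 30/2 = 27, R_n = min(1.2×27×10×450, 2.4×27×10×450) = 145.8 kN/bolt; interior L_c = 74 − 30 = 44, R_n = 237.6 kN/bolt. φR_n = 0.75 × (2×145.8 + 4×237.6) = 931.5 kN.
Tension rupture (net): A_n = (273 − 2×32)×10 = 2090 mm² (U = 1.0, A_e = A_n). φR_n = 0.75 × 450 × 2090 = 705.4 kN.
Governing: min(1208.4, 931.5, 705.4) = 705.4 kN → net-section rupture.

705.4 kN (net-section rupture governs)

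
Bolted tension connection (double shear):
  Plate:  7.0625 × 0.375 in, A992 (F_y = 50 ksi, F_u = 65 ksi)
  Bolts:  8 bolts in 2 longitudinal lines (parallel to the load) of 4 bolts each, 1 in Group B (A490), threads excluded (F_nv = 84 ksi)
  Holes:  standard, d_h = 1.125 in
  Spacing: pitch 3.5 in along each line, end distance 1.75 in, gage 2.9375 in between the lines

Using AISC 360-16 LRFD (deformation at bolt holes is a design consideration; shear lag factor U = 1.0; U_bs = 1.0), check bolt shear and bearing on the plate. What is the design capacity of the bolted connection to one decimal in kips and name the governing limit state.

315.4 kips (bearing governs)

Bolt shear: A_b = π(1)²/4 = 0.7854 in². φR_n = 0.75 × 84 × 0.7854 × 8 × 2 = 791.7 kips.
Bearing (0.375 in plate, F_u = 65 ksi): end bolts L_c = 1.75 − 1.125/2 = 1.1875, R_n = min(1.2×1.1875×0.375×65, 2.4×1×0.375×65) = 34.734 kips/bolt; interior L_c = 3.5 − 1.125 = 2.375, R_n = 58.5 kips/bolt. φR_n = 0.75 × (2×34.734 + 6×58.5) = 315.4 kips.
Governing: min(791.7, 315.4) = 315.4 kips → bearing.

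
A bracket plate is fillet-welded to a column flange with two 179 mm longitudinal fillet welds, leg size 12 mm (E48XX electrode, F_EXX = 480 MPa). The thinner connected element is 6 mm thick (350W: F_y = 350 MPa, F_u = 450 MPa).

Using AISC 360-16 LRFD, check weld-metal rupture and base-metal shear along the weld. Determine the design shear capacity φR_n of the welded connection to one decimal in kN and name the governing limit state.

Weld metal: throat = 0.707×12 = 8.484 mm, L = 2×179 = 358 mm. φR_n = 0.75 × 0.6 × 480 × 8.484 × 358 = 656.1 kN.
Base metal shear (6 mm plate): yield φR_n = 1.0×0.6×350×6×358 = 451.1 kN; rupture φR_n = 0.75×0.6×450×6×358 = 435.0 kN; take 435.0 kN (rupture).
Governing: min(656.1, 435.0) = 435.0 kN → base-metal shear.

435.0 kN (base-metal shear governs)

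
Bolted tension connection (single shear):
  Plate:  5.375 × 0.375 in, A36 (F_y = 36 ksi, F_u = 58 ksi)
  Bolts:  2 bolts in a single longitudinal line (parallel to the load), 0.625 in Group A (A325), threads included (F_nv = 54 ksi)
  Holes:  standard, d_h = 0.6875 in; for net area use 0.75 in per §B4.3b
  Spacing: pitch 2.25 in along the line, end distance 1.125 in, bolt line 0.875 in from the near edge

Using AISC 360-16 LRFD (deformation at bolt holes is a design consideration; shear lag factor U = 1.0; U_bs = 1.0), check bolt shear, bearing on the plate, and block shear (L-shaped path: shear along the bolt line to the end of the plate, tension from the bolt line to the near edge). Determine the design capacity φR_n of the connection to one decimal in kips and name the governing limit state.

Bolt shear: A_b = π(0.625)²/4 = 0.3068 in². φR_n = 0.75 × 54 × 0.3068 × 2 × 1 = 24.9 kips.
Bearing (0.375 in plate, F_u = 58 ksi): end bolts L_c = 1.125 − 0.6875/2 = 0.78125, R_n = min(1.2×0.78125×0.375×58, 2.4×0.625×0.375×58) = 20.391 kips/bolt; interior L_c = 2.25 − 0.6875 = 1.5625, R_n = 32.625 kips/bolt. φR_n = 0.75 × (1×20.391 + 1×32.625) = 39.8 kips.
Block shear: shear path 1×[1.125+1×2.25] = 1×3.375 in, A_gv = 1.2656, A_nv = 1×(3.375 − 1.5×0.75)×0.375 = 0.84375 in²; tension to near edge: (0.875 − 0.5×0.75)×0.375 = 0.1875 in². R_n = min(0.6×58×0.84375, 0.6×36×1.2656) + 1.0×58×0.1875 = min(29.363, 27.337) + 10.875 = 38.212 kips. φR_n = 0.75 × 38.212 = 28.7 kips.
Governing: min(24.9, 39.8, 28.7) = 24.9 kips → bolt shear.

24.9 kips (bolt shear governs)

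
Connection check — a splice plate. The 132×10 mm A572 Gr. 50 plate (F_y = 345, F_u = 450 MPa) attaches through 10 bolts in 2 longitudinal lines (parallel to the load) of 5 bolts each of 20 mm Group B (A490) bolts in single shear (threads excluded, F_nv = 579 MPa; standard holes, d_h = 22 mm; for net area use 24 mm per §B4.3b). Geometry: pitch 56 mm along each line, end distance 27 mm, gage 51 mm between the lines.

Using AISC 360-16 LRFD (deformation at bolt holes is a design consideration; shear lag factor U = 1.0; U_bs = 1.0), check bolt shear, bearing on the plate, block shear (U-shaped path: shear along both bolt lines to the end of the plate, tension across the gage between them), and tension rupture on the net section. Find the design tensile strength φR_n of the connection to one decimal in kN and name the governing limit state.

283.5 kN (net-section rupture governs)

Bolt shear: A_b = π(20)²/4 = 314.16 mm². φR_n = 0.75 × 579 × 314.16 × 10 × 1 = 1364.2 kN.
Bearing (10 mm plate, F_u = 450 MPa): end bolts L_c = 27 − 22/2 = 16, R_n = min(1.2×16×10×450, 2.4×20×10×450) = 86.4 kN/bolt; interior L_c = 56 − 22 = 34, R_n = 183.6 kN/bolt. φR_n = 0.75 × (2×86.4 + 8×183.6) = 1231.2 kN.
Block shear: shear path 2×[27+4×56] = 2×251 mm, A_gv = 5020, A_nv = 2×(251 − 4.5×24)×10 = 2860 mm²; tension across gage: (51 − 1×24)×10 = 270 mm². R_n = min(0.6×450×2860, 0.6×345×5020) + 1.0×450×270 = min(772.2, 1039.1) + 121.5 = 893.7 kN. φR_n = 0.75 × 893.7 = 670.3 kN.
Tension rupture (net): A_n = (132 − 2×24)×10 = 840 mm² (U = 1.0, A_e = A_n). φR_n = 0.75 × 450 × 840 = 283.5 kN.
Governing: min(1364.2, 1231.2, 670.3, 283.5) = 283.5 kN → net-section rupture.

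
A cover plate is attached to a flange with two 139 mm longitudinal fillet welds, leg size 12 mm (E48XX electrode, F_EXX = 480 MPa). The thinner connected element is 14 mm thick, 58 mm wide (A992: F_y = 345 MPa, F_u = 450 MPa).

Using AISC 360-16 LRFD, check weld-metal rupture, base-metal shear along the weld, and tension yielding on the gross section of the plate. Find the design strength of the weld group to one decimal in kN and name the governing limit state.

Weld metal: throat = 0.707×12 = 8.484 mm, L = 2×139 = 278 mm. φR_n = 0.75 × 0.6 × 480 × 8.484 × 278 = 509.4 kN.
Base metal shear (14 mm plate): yield φR_n = 1.0×0.6×345×14×278 = 805.6 kN; rupture φR_n = 0.75×0.6×450×14×278 = 788.1 kN; take 788.1 kN (rupture).
Tension yield (gross): A_g = 58×14 = 812 mm². φR_n = 0.90 × 345 × 812 = 252.1 kN.
Governing: min(509.4, 788.1, 252.1) = 252.1 kN → gross-section yield.

252.1 kN (gross-section yield governs)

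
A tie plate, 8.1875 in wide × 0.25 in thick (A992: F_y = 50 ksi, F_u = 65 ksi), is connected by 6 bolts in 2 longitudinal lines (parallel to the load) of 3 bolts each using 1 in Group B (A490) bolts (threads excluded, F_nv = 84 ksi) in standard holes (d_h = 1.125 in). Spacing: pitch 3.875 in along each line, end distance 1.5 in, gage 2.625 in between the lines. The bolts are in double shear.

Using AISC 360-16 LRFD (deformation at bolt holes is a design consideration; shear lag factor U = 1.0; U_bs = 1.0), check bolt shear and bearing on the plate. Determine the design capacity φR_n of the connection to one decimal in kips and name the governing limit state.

Bolt shear: A_b = π(1)²/4 = 0.7854 in². φR_n = 0.75 × 84 × 0.7854 × 6 × 2 = 593.8 kips.
Bearing (0.25 in plate, F_u = 65 ksi): end bolts L_c = 1.5 − 1.125/2 = 0.9375, R_n = min(1.2×0.9375×0.25×65, 2.4×1×0.25×65) = 18.281 kips/bolt; interior L_c = 3.875 − 1.125 = 2.75, R_n = 39 kips/bolt. φR_n = 0.75 × (2×18.281 + 4×39) = 144.4 kips.
Governing: min(593.8, 144.4) = 144.4 kips → bearing.

144.4 kips (bearing governs)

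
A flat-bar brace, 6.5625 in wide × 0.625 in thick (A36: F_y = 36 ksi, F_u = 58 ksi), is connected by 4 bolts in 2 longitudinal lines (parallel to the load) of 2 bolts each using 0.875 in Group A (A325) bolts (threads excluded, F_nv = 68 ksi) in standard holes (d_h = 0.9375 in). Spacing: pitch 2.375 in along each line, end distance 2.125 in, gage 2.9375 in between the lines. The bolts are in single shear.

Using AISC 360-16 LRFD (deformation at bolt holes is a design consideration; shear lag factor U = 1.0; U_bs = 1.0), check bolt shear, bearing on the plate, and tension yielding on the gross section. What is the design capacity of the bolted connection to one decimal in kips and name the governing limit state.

122.7 kips (bolt shear governs)

Bolt shear: A_b = π(0.875)²/4 = 0.60132 in². φR_n = 0.75 × 68 × 0.60132 × 4 × 1 = 122.7 kips.
Bearing (0.625 in plate, F_u = 58 ksi): end bolts L_c = 2.125 − 0.9375/2 = 1.65625, R_n = min(1.2×1.65625×0.625×58, 2.4×0.875×0.625×58) = 72.047 kips/bolt; interior L_c = 2.375 − 0.9375 = 1.4375, R_n = 62.531 kips/bolt. φR_n = 0.75 × (2×72.047 + 2×62.531) = 201.9 kips.
Tension yield (gross): A_g = 6.5625×0.625 = 4.1016 in². φR_n = 0.90 × 36 × 4.1016 = 132.9 kips.
Governing: min(122.7, 201.9, 132.9) = 122.7 kips → bolt shear.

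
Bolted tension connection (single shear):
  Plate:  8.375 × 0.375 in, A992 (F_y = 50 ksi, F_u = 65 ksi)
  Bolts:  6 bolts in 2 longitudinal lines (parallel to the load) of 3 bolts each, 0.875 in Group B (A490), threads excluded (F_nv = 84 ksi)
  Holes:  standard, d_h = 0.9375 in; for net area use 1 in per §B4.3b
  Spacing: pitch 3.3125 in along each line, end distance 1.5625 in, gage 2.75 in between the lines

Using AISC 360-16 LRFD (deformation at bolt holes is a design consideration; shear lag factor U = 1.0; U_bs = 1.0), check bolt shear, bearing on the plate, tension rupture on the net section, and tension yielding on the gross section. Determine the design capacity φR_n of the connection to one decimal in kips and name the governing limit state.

116.5 kips (net-section rupture governs)

Bolt shear: A_b = π(0.875)²/4 = 0.60132 in². φR_n = 0.75 × 84 × 0.60132 × 6 × 1 = 227.3 kips.
Bearing (0.375 in plate, F_u = 65 ksi): end bolts L_c = 1.5625 − 0.9375/2 = 1.09375, R_n = min(1.2×1.09375×0.375×65, 2.4×0.875×0.375×65) = 31.992 kips/bolt; interior L_c = 3.3125 − 0.9375 = 2.375, R_n = 51.188 kips/bolt. φR_n = 0.75 × (2×31.992 + 4×51.188) = 201.6 kips.
Tension rupture (net): A_n = (8.375 − 2×1)×0.375 = 2.3906 in² (U = 1.0, A_e = A_n). φR_n = 0.75 × 65 × 2.3906 = 116.5 kips.
Tension yield (gross): A_g = 8.375×0.375 = 3.1406 in². φR_n = 0.90 × 50 × 3.1406 = 141.3 kips.
Governing: min(227.3, 201.6, 116.5, 141.3) = 116.5 kips → net-section rupture.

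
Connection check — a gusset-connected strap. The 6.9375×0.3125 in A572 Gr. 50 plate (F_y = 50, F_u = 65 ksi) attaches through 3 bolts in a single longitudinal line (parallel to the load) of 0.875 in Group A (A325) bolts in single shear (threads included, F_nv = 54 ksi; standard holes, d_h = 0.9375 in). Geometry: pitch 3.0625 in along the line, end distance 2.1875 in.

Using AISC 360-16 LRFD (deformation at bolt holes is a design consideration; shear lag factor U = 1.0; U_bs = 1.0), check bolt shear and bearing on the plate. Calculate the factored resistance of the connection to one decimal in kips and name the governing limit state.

73.1 kips (bolt shear governs)

Bolt shear: A_b = π(0.875)²/4 = 0.60132 in². φR_n = 0.75 × 54 × 0.60132 × 3 × 1 = 73.1 kips.
Bearing (0.3125 in plate, F_u = 65 ksi): end bolts L_c = 2.1875 − 0.9375/2 = 1.71875, R_n = min(1.2×1.71875×0.3125×65, 2.4×0.875×0.3125×65) = 41.895 kips/bolt; interior L_c = 3.0625 − 0.9375 = 2.125, R_n = 42.656 kips/bolt. φR_n = 0.75 × (1×41.895 + 2×42.656) = 95.4 kips.
Governing: min(73.1, 95.4) = 73.1 kips → bolt shear.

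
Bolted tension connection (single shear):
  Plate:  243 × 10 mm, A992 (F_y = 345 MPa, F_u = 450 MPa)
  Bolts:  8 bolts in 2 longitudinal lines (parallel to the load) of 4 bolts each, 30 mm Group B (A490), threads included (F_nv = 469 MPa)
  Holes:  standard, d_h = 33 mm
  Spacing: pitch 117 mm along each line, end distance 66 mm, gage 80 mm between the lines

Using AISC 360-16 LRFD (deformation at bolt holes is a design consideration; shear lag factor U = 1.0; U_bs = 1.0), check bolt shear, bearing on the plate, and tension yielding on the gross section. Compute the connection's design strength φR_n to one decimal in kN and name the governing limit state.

754.5 kN (gross-section yield governs)

Bolt shear: A_b = π(30)²/4 = 706.86 mm². φR_n = 0.75 × 469 × 706.86 × 8 × 1 = 1989.1 kN.
Bearing (10 mm plate, F_u = 450 MPa): end bolts L_c = 66 − 33/2 = 49.5, R_n = min(1.2×49.5×10×450, 2.4×30×10×450) = 267.3 kN/bolt; interior L_c = 117 − 33 = 84, R_n = 324 kN/bolt. φR_n = 0.75 × (2×267.3 + 6×324) = 1859.0 kN.
Tension yield (gross): A_g = 243×10 = 2430 mm². φR_n = 0.90 × 345 × 2430 = 754.5 kN.
Governing: min(1989.1, 1859.0, 754.5) = 754.5 kN → gross-section yield.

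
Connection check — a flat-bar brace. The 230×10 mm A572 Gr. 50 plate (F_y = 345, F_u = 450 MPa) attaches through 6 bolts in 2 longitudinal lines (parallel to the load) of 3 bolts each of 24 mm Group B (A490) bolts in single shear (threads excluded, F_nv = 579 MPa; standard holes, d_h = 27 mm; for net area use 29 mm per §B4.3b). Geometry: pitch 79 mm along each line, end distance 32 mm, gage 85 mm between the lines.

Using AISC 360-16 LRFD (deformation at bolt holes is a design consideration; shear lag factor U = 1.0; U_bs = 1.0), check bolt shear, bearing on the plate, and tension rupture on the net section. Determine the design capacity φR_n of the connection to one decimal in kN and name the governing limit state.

Bolt shear: A_b = π(24)²/4 = 452.39 mm². φR_n = 0.75 × 579 × 452.39 × 6 × 1 = 1178.7 kN.
Bearing (10 mm plate, F_u = 450 MPa): end bolts L_c = 32 − 27/2 = 18.5, R_n = min(1.2×18.5×10×450, 2.4×24×10×450) = 99.9 kN/bolt; interior L_c = 79 − 27 = 52, R_n = 259.2 kN/bolt. φR_n = 0.75 × (2×99.9 + 4×259.2) = 927.5 kN.
Tension rupture (net): A_n = (230 − 2×29)×10 = 1720 mm² (U = 1.0, A_e = A_n). φR_n = 0.75 × 450 × 1720 = 580.5 kN.
Governing: min(1178.7, 927.5, 580.5) = 580.5 kN → net-section rupture.

580.5 kN (net-section rupture governs)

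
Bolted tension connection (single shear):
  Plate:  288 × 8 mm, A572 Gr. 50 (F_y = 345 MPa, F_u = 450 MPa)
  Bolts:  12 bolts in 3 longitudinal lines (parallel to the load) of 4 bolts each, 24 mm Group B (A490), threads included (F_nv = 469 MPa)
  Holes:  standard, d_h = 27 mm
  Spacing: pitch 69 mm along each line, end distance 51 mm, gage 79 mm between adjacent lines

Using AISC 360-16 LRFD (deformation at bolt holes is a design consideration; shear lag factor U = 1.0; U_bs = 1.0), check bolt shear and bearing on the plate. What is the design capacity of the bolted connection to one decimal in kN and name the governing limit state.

Bolt shear: A_b = π(24)²/4 = 452.39 mm². φR_n = 0.75 × 469 × 452.39 × 12 × 1 = 1909.5 kN.
Bearing (8 mm plate, F_u = 450 MPa): end bolts L_c = 51 − 27/2 = 37.5, R_n = min(1.2×37.5×8×450, 2.4×24×8×450) = 162 kN/bolt; interior L_c = 69 − 27 = 42, R_n = 181.44 kN/bolt. φR_n = 0.75 × (3×162 + 9×181.44) = 1589.2 kN.
Governing: min(1909.5, 1589.2) = 1589.2 kN → bearing.

1589.2 kN (bearing governs)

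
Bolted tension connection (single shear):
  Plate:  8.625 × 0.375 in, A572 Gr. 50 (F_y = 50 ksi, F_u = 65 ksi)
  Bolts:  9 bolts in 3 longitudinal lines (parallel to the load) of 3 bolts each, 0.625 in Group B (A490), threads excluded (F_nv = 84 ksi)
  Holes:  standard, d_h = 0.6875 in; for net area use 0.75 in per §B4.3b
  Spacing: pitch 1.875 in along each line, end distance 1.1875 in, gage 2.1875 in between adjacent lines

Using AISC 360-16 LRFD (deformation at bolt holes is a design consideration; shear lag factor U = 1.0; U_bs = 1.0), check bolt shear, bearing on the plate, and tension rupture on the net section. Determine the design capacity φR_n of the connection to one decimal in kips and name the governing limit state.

116.5 kips (net-section rupture governs)

Bolt shear: A_b = π(0.625)²/4 = 0.3068 in². φR_n = 0.75 × 84 × 0.3068 × 9 × 1 = 174.0 kips.
Bearing (0.375 in plate, F_u = 65 ksi): end bolts L_c = 1.1875 − 0.6875/2 = 0.84375, R_n = min(1.2×0.84375×0.375×65, 2.4×0.625×0.375×65) = 24.68 kips/bolt; interior L_c = 1.875 − 0.6875 = 1.1875, R_n = 34.734 kips/bolt. φR_n = 0.75 × (3×24.68 + 6×34.734) = 211.8 kips.
Tension rupture (net): A_n = (8.625 − 3×0.75)×0.375 = 2.3906 in² (U = 1.0, A_e = A_n). φR_n = 0.75 × 65 × 2.3906 = 116.5 kips.
Governing: min(174.0, 211.8, 116.5) = 116.5 kips → net-section rupture.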